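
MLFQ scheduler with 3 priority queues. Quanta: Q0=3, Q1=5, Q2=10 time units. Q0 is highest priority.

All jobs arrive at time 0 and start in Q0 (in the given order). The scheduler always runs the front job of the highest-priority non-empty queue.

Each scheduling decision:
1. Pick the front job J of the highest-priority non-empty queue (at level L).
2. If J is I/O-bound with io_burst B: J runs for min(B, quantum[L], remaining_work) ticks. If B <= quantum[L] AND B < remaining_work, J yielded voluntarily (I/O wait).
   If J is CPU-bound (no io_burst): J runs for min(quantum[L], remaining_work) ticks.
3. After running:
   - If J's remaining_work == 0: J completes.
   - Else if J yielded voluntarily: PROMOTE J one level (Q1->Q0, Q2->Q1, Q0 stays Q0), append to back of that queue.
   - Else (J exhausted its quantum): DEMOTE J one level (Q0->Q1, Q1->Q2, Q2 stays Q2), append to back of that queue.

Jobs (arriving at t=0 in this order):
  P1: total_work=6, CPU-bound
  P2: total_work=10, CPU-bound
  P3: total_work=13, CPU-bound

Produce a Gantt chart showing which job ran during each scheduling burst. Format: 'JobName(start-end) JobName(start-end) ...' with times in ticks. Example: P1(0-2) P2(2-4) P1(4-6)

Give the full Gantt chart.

Answer: P1(0-3) P2(3-6) P3(6-9) P1(9-12) P2(12-17) P3(17-22) P2(22-24) P3(24-29)

Derivation:
t=0-3: P1@Q0 runs 3, rem=3, quantum used, demote→Q1. Q0=[P2,P3] Q1=[P1] Q2=[]
t=3-6: P2@Q0 runs 3, rem=7, quantum used, demote→Q1. Q0=[P3] Q1=[P1,P2] Q2=[]
t=6-9: P3@Q0 runs 3, rem=10, quantum used, demote→Q1. Q0=[] Q1=[P1,P2,P3] Q2=[]
t=9-12: P1@Q1 runs 3, rem=0, completes. Q0=[] Q1=[P2,P3] Q2=[]
t=12-17: P2@Q1 runs 5, rem=2, quantum used, demote→Q2. Q0=[] Q1=[P3] Q2=[P2]
t=17-22: P3@Q1 runs 5, rem=5, quantum used, demote→Q2. Q0=[] Q1=[] Q2=[P2,P3]
t=22-24: P2@Q2 runs 2, rem=0, completes. Q0=[] Q1=[] Q2=[P3]
t=24-29: P3@Q2 runs 5, rem=0, completes. Q0=[] Q1=[] Q2=[]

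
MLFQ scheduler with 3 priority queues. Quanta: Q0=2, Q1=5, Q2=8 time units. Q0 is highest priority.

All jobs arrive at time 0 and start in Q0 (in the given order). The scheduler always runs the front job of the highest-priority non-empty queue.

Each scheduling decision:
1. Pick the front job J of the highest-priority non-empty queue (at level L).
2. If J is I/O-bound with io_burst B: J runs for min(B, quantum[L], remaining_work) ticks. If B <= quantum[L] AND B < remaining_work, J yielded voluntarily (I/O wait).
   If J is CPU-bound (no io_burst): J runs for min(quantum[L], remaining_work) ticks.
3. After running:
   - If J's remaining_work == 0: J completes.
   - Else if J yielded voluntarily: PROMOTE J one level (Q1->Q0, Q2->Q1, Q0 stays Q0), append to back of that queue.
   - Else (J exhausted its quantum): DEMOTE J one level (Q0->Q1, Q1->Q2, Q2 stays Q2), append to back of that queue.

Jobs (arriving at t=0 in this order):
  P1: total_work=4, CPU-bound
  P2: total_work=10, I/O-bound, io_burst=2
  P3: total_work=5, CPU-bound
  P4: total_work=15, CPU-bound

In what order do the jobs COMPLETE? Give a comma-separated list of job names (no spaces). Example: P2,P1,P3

t=0-2: P1@Q0 runs 2, rem=2, quantum used, demote→Q1. Q0=[P2,P3,P4] Q1=[P1] Q2=[]
t=2-4: P2@Q0 runs 2, rem=8, I/O yield, promote→Q0. Q0=[P3,P4,P2] Q1=[P1] Q2=[]
t=4-6: P3@Q0 runs 2, rem=3, quantum used, demote→Q1. Q0=[P4,P2] Q1=[P1,P3] Q2=[]
t=6-8: P4@Q0 runs 2, rem=13, quantum used, demote→Q1. Q0=[P2] Q1=[P1,P3,P4] Q2=[]
t=8-10: P2@Q0 runs 2, rem=6, I/O yield, promote→Q0. Q0=[P2] Q1=[P1,P3,P4] Q2=[]
t=10-12: P2@Q0 runs 2, rem=4, I/O yield, promote→Q0. Q0=[P2] Q1=[P1,P3,P4] Q2=[]
t=12-14: P2@Q0 runs 2, rem=2, I/O yield, promote→Q0. Q0=[P2] Q1=[P1,P3,P4] Q2=[]
t=14-16: P2@Q0 runs 2, rem=0, completes. Q0=[] Q1=[P1,P3,P4] Q2=[]
t=16-18: P1@Q1 runs 2, rem=0, completes. Q0=[] Q1=[P3,P4] Q2=[]
t=18-21: P3@Q1 runs 3, rem=0, completes. Q0=[] Q1=[P4] Q2=[]
t=21-26: P4@Q1 runs 5, rem=8, quantum used, demote→Q2. Q0=[] Q1=[] Q2=[P4]
t=26-34: P4@Q2 runs 8, rem=0, completes. Q0=[] Q1=[] Q2=[]

Answer: P2,P1,P3,P4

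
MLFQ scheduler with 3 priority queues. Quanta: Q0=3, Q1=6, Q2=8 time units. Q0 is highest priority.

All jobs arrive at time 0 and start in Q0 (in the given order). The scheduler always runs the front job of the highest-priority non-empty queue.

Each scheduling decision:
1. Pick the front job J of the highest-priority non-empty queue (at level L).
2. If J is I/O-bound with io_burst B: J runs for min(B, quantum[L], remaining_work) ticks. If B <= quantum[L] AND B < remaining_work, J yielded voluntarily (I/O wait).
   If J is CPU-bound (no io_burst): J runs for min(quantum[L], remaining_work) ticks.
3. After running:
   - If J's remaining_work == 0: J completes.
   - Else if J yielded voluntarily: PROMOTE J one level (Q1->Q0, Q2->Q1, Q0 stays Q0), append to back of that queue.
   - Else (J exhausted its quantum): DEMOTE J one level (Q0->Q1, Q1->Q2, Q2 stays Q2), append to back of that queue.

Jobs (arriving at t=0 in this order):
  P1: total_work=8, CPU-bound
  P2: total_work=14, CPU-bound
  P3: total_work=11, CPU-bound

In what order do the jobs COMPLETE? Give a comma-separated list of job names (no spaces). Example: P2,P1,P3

t=0-3: P1@Q0 runs 3, rem=5, quantum used, demote→Q1. Q0=[P2,P3] Q1=[P1] Q2=[]
t=3-6: P2@Q0 runs 3, rem=11, quantum used, demote→Q1. Q0=[P3] Q1=[P1,P2] Q2=[]
t=6-9: P3@Q0 runs 3, rem=8, quantum used, demote→Q1. Q0=[] Q1=[P1,P2,P3] Q2=[]
t=9-14: P1@Q1 runs 5, rem=0, completes. Q0=[] Q1=[P2,P3] Q2=[]
t=14-20: P2@Q1 runs 6, rem=5, quantum used, demote→Q2. Q0=[] Q1=[P3] Q2=[P2]
t=20-26: P3@Q1 runs 6, rem=2, quantum used, demote→Q2. Q0=[] Q1=[] Q2=[P2,P3]
t=26-31: P2@Q2 runs 5, rem=0, completes. Q0=[] Q1=[] Q2=[P3]
t=31-33: P3@Q2 runs 2, rem=0, completes. Q0=[] Q1=[] Q2=[]

Answer: P1,P2,P3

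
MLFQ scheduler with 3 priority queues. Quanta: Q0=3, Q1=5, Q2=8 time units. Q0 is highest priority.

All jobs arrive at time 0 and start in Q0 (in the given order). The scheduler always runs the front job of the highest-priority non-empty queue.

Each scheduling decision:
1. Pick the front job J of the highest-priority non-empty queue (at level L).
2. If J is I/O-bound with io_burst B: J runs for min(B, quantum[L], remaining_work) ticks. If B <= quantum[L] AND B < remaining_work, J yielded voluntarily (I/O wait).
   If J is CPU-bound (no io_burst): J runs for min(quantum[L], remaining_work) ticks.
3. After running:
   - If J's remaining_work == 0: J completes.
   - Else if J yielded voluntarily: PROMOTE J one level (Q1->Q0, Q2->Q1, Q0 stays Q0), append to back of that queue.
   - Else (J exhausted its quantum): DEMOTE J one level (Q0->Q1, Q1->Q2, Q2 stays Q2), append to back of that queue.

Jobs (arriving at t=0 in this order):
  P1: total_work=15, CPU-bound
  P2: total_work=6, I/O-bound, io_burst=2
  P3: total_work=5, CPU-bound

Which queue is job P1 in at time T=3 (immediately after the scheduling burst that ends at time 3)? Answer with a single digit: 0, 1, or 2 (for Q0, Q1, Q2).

Answer: 1

Derivation:
t=0-3: P1@Q0 runs 3, rem=12, quantum used, demote→Q1. Q0=[P2,P3] Q1=[P1] Q2=[]
t=3-5: P2@Q0 runs 2, rem=4, I/O yield, promote→Q0. Q0=[P3,P2] Q1=[P1] Q2=[]
t=5-8: P3@Q0 runs 3, rem=2, quantum used, demote→Q1. Q0=[P2] Q1=[P1,P3] Q2=[]
t=8-10: P2@Q0 runs 2, rem=2, I/O yield, promote→Q0. Q0=[P2] Q1=[P1,P3] Q2=[]
t=10-12: P2@Q0 runs 2, rem=0, completes. Q0=[] Q1=[P1,P3] Q2=[]
t=12-17: P1@Q1 runs 5, rem=7, quantum used, demote→Q2. Q0=[] Q1=[P3] Q2=[P1]
t=17-19: P3@Q1 runs 2, rem=0, completes. Q0=[] Q1=[] Q2=[P1]
t=19-26: P1@Q2 runs 7, rem=0, completes. Q0=[] Q1=[] Q2=[]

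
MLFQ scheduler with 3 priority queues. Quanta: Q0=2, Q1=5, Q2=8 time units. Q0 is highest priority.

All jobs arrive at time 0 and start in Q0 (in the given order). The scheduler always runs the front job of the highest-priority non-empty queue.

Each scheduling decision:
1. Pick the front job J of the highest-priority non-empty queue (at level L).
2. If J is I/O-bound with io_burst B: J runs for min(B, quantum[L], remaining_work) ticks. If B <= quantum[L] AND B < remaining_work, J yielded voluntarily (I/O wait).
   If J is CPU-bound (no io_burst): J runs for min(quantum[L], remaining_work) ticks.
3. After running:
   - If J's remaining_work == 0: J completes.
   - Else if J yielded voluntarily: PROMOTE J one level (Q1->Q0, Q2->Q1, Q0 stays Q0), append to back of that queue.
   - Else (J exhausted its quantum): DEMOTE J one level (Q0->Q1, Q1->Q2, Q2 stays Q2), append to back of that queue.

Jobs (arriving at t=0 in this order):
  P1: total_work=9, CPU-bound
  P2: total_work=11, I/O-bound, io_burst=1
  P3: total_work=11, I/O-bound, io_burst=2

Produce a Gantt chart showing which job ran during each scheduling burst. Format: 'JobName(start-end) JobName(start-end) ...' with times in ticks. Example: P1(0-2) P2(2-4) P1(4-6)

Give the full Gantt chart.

t=0-2: P1@Q0 runs 2, rem=7, quantum used, demote→Q1. Q0=[P2,P3] Q1=[P1] Q2=[]
t=2-3: P2@Q0 runs 1, rem=10, I/O yield, promote→Q0. Q0=[P3,P2] Q1=[P1] Q2=[]
t=3-5: P3@Q0 runs 2, rem=9, I/O yield, promote→Q0. Q0=[P2,P3] Q1=[P1] Q2=[]
t=5-6: P2@Q0 runs 1, rem=9, I/O yield, promote→Q0. Q0=[P3,P2] Q1=[P1] Q2=[]
t=6-8: P3@Q0 runs 2, rem=7, I/O yield, promote→Q0. Q0=[P2,P3] Q1=[P1] Q2=[]
t=8-9: P2@Q0 runs 1, rem=8, I/O yield, promote→Q0. Q0=[P3,P2] Q1=[P1] Q2=[]
t=9-11: P3@Q0 runs 2, rem=5, I/O yield, promote→Q0. Q0=[P2,P3] Q1=[P1] Q2=[]
t=11-12: P2@Q0 runs 1, rem=7, I/O yield, promote→Q0. Q0=[P3,P2] Q1=[P1] Q2=[]
t=12-14: P3@Q0 runs 2, rem=3, I/O yield, promote→Q0. Q0=[P2,P3] Q1=[P1] Q2=[]
t=14-15: P2@Q0 runs 1, rem=6, I/O yield, promote→Q0. Q0=[P3,P2] Q1=[P1] Q2=[]
t=15-17: P3@Q0 runs 2, rem=1, I/O yield, promote→Q0. Q0=[P2,P3] Q1=[P1] Q2=[]
t=17-18: P2@Q0 runs 1, rem=5, I/O yield, promote→Q0. Q0=[P3,P2] Q1=[P1] Q2=[]
t=18-19: P3@Q0 runs 1, rem=0, completes. Q0=[P2] Q1=[P1] Q2=[]
t=19-20: P2@Q0 runs 1, rem=4, I/O yield, promote→Q0. Q0=[P2] Q1=[P1] Q2=[]
t=20-21: P2@Q0 runs 1, rem=3, I/O yield, promote→Q0. Q0=[P2] Q1=[P1] Q2=[]
t=21-22: P2@Q0 runs 1, rem=2, I/O yield, promote→Q0. Q0=[P2] Q1=[P1] Q2=[]
t=22-23: P2@Q0 runs 1, rem=1, I/O yield, promote→Q0. Q0=[P2] Q1=[P1] Q2=[]
t=23-24: P2@Q0 runs 1, rem=0, completes. Q0=[] Q1=[P1] Q2=[]
t=24-29: P1@Q1 runs 5, rem=2, quantum used, demote→Q2. Q0=[] Q1=[] Q2=[P1]
t=29-31: P1@Q2 runs 2, rem=0, completes. Q0=[] Q1=[] Q2=[]

Answer: P1(0-2) P2(2-3) P3(3-5) P2(5-6) P3(6-8) P2(8-9) P3(9-11) P2(11-12) P3(12-14) P2(14-15) P3(15-17) P2(17-18) P3(18-19) P2(19-20) P2(20-21) P2(21-22) P2(22-23) P2(23-24) P1(24-29) P1(29-31)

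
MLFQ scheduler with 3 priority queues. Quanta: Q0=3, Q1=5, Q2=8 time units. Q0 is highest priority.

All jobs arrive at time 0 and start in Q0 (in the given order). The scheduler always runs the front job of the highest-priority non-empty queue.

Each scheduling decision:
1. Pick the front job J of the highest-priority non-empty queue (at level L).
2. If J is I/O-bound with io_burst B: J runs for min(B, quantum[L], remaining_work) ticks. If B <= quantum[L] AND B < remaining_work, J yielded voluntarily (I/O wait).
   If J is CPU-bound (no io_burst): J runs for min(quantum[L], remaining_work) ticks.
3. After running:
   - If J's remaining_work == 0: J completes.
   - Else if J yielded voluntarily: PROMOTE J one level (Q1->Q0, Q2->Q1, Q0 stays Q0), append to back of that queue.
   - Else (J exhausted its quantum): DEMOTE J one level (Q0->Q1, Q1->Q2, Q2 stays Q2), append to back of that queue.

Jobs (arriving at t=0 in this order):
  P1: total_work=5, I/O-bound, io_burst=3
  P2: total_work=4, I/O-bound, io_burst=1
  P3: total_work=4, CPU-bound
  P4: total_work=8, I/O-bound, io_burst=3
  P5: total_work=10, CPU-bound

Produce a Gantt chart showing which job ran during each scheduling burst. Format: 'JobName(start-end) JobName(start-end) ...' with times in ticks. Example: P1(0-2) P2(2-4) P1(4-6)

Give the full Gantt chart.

t=0-3: P1@Q0 runs 3, rem=2, I/O yield, promote→Q0. Q0=[P2,P3,P4,P5,P1] Q1=[] Q2=[]
t=3-4: P2@Q0 runs 1, rem=3, I/O yield, promote→Q0. Q0=[P3,P4,P5,P1,P2] Q1=[] Q2=[]
t=4-7: P3@Q0 runs 3, rem=1, quantum used, demote→Q1. Q0=[P4,P5,P1,P2] Q1=[P3] Q2=[]
t=7-10: P4@Q0 runs 3, rem=5, I/O yield, promote→Q0. Q0=[P5,P1,P2,P4] Q1=[P3] Q2=[]
t=10-13: P5@Q0 runs 3, rem=7, quantum used, demote→Q1. Q0=[P1,P2,P4] Q1=[P3,P5] Q2=[]
t=13-15: P1@Q0 runs 2, rem=0, completes. Q0=[P2,P4] Q1=[P3,P5] Q2=[]
t=15-16: P2@Q0 runs 1, rem=2, I/O yield, promote→Q0. Q0=[P4,P2] Q1=[P3,P5] Q2=[]
t=16-19: P4@Q0 runs 3, rem=2, I/O yield, promote→Q0. Q0=[P2,P4] Q1=[P3,P5] Q2=[]
t=19-20: P2@Q0 runs 1, rem=1, I/O yield, promote→Q0. Q0=[P4,P2] Q1=[P3,P5] Q2=[]
t=20-22: P4@Q0 runs 2, rem=0, completes. Q0=[P2] Q1=[P3,P5] Q2=[]
t=22-23: P2@Q0 runs 1, rem=0, completes. Q0=[] Q1=[P3,P5] Q2=[]
t=23-24: P3@Q1 runs 1, rem=0, completes. Q0=[] Q1=[P5] Q2=[]
t=24-29: P5@Q1 runs 5, rem=2, quantum used, demote→Q2. Q0=[] Q1=[] Q2=[P5]
t=29-31: P5@Q2 runs 2, rem=0, completes. Q0=[] Q1=[] Q2=[]

Answer: P1(0-3) P2(3-4) P3(4-7) P4(7-10) P5(10-13) P1(13-15) P2(15-16) P4(16-19) P2(19-20) P4(20-22) P2(22-23) P3(23-24) P5(24-29) P5(29-31)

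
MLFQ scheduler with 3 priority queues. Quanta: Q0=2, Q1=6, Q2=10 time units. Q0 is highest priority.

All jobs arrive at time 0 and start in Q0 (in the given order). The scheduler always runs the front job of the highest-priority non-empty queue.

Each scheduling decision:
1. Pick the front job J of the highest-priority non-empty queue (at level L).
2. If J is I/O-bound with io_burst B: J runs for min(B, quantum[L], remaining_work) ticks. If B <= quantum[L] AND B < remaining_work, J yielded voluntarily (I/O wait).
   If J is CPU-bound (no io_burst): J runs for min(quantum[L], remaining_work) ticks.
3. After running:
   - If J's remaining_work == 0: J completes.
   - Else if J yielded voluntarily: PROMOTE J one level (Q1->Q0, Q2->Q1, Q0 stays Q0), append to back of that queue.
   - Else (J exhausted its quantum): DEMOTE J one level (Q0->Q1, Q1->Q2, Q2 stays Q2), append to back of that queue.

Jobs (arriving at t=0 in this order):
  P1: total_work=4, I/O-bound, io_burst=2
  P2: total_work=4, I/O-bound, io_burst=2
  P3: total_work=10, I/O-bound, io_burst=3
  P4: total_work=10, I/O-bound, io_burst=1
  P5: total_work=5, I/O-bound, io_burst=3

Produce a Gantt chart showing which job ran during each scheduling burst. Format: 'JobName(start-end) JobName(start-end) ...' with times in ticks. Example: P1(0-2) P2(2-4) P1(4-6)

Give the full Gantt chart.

t=0-2: P1@Q0 runs 2, rem=2, I/O yield, promote→Q0. Q0=[P2,P3,P4,P5,P1] Q1=[] Q2=[]
t=2-4: P2@Q0 runs 2, rem=2, I/O yield, promote→Q0. Q0=[P3,P4,P5,P1,P2] Q1=[] Q2=[]
t=4-6: P3@Q0 runs 2, rem=8, quantum used, demote→Q1. Q0=[P4,P5,P1,P2] Q1=[P3] Q2=[]
t=6-7: P4@Q0 runs 1, rem=9, I/O yield, promote→Q0. Q0=[P5,P1,P2,P4] Q1=[P3] Q2=[]
t=7-9: P5@Q0 runs 2, rem=3, quantum used, demote→Q1. Q0=[P1,P2,P4] Q1=[P3,P5] Q2=[]
t=9-11: P1@Q0 runs 2, rem=0, completes. Q0=[P2,P4] Q1=[P3,P5] Q2=[]
t=11-13: P2@Q0 runs 2, rem=0, completes. Q0=[P4] Q1=[P3,P5] Q2=[]
t=13-14: P4@Q0 runs 1, rem=8, I/O yield, promote→Q0. Q0=[P4] Q1=[P3,P5] Q2=[]
t=14-15: P4@Q0 runs 1, rem=7, I/O yield, promote→Q0. Q0=[P4] Q1=[P3,P5] Q2=[]
t=15-16: P4@Q0 runs 1, rem=6, I/O yield, promote→Q0. Q0=[P4] Q1=[P3,P5] Q2=[]
t=16-17: P4@Q0 runs 1, rem=5, I/O yield, promote→Q0. Q0=[P4] Q1=[P3,P5] Q2=[]
t=17-18: P4@Q0 runs 1, rem=4, I/O yield, promote→Q0. Q0=[P4] Q1=[P3,P5] Q2=[]
t=18-19: P4@Q0 runs 1, rem=3, I/O yield, promote→Q0. Q0=[P4] Q1=[P3,P5] Q2=[]
t=19-20: P4@Q0 runs 1, rem=2, I/O yield, promote→Q0. Q0=[P4] Q1=[P3,P5] Q2=[]
t=20-21: P4@Q0 runs 1, rem=1, I/O yield, promote→Q0. Q0=[P4] Q1=[P3,P5] Q2=[]
t=21-22: P4@Q0 runs 1, rem=0, completes. Q0=[] Q1=[P3,P5] Q2=[]
t=22-25: P3@Q1 runs 3, rem=5, I/O yield, promote→Q0. Q0=[P3] Q1=[P5] Q2=[]
t=25-27: P3@Q0 runs 2, rem=3, quantum used, demote→Q1. Q0=[] Q1=[P5,P3] Q2=[]
t=27-30: P5@Q1 runs 3, rem=0, completes. Q0=[] Q1=[P3] Q2=[]
t=30-33: P3@Q1 runs 3, rem=0, completes. Q0=[] Q1=[] Q2=[]

Answer: P1(0-2) P2(2-4) P3(4-6) P4(6-7) P5(7-9) P1(9-11) P2(11-13) P4(13-14) P4(14-15) P4(15-16) P4(16-17) P4(17-18) P4(18-19) P4(19-20) P4(20-21) P4(21-22) P3(22-25) P3(25-27) P5(27-30) P3(30-33)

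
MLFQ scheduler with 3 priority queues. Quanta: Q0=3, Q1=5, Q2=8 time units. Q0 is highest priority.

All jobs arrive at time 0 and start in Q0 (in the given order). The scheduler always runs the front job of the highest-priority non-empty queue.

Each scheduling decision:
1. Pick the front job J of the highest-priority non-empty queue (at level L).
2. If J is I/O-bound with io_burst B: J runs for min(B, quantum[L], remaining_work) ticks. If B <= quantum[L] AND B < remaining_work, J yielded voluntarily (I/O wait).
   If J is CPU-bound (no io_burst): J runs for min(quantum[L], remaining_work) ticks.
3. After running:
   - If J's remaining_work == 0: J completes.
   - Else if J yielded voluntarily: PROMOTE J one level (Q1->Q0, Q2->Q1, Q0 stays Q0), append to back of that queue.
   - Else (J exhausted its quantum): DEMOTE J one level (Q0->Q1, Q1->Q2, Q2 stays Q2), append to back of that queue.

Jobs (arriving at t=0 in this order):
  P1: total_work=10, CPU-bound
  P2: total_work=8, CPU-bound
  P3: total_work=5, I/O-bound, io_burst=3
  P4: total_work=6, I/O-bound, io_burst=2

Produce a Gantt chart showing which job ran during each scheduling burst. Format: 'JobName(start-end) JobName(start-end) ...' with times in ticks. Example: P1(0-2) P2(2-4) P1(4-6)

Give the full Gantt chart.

Answer: P1(0-3) P2(3-6) P3(6-9) P4(9-11) P3(11-13) P4(13-15) P4(15-17) P1(17-22) P2(22-27) P1(27-29)

Derivation:
t=0-3: P1@Q0 runs 3, rem=7, quantum used, demote→Q1. Q0=[P2,P3,P4] Q1=[P1] Q2=[]
t=3-6: P2@Q0 runs 3, rem=5, quantum used, demote→Q1. Q0=[P3,P4] Q1=[P1,P2] Q2=[]
t=6-9: P3@Q0 runs 3, rem=2, I/O yield, promote→Q0. Q0=[P4,P3] Q1=[P1,P2] Q2=[]
t=9-11: P4@Q0 runs 2, rem=4, I/O yield, promote→Q0. Q0=[P3,P4] Q1=[P1,P2] Q2=[]
t=11-13: P3@Q0 runs 2, rem=0, completes. Q0=[P4] Q1=[P1,P2] Q2=[]
t=13-15: P4@Q0 runs 2, rem=2, I/O yield, promote→Q0. Q0=[P4] Q1=[P1,P2] Q2=[]
t=15-17: P4@Q0 runs 2, rem=0, completes. Q0=[] Q1=[P1,P2] Q2=[]
t=17-22: P1@Q1 runs 5, rem=2, quantum used, demote→Q2. Q0=[] Q1=[P2] Q2=[P1]
t=22-27: P2@Q1 runs 5, rem=0, completes. Q0=[] Q1=[] Q2=[P1]
t=27-29: P1@Q2 runs 2, rem=0, completes. Q0=[] Q1=[] Q2=[]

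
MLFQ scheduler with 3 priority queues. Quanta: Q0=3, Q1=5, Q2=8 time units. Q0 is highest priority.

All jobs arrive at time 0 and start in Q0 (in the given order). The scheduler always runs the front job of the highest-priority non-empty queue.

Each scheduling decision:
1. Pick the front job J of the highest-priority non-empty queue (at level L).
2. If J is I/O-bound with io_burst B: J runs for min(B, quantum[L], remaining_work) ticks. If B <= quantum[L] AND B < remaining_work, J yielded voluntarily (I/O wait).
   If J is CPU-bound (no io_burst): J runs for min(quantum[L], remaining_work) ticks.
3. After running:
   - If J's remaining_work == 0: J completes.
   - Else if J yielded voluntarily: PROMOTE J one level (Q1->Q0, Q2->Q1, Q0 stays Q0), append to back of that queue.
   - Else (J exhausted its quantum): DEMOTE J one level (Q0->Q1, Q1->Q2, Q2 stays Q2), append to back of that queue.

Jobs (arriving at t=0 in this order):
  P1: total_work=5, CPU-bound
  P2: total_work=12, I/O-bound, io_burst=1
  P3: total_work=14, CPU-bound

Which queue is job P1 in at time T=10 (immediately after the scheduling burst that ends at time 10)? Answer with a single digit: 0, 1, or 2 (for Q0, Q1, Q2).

Answer: 1

Derivation:
t=0-3: P1@Q0 runs 3, rem=2, quantum used, demote→Q1. Q0=[P2,P3] Q1=[P1] Q2=[]
t=3-4: P2@Q0 runs 1, rem=11, I/O yield, promote→Q0. Q0=[P3,P2] Q1=[P1] Q2=[]
t=4-7: P3@Q0 runs 3, rem=11, quantum used, demote→Q1. Q0=[P2] Q1=[P1,P3] Q2=[]
t=7-8: P2@Q0 runs 1, rem=10, I/O yield, promote→Q0. Q0=[P2] Q1=[P1,P3] Q2=[]
t=8-9: P2@Q0 runs 1, rem=9, I/O yield, promote→Q0. Q0=[P2] Q1=[P1,P3] Q2=[]
t=9-10: P2@Q0 runs 1, rem=8, I/O yield, promote→Q0. Q0=[P2] Q1=[P1,P3] Q2=[]
t=10-11: P2@Q0 runs 1, rem=7, I/O yield, promote→Q0. Q0=[P2] Q1=[P1,P3] Q2=[]
t=11-12: P2@Q0 runs 1, rem=6, I/O yield, promote→Q0. Q0=[P2] Q1=[P1,P3] Q2=[]
t=12-13: P2@Q0 runs 1, rem=5, I/O yield, promote→Q0. Q0=[P2] Q1=[P1,P3] Q2=[]
t=13-14: P2@Q0 runs 1, rem=4, I/O yield, promote→Q0. Q0=[P2] Q1=[P1,P3] Q2=[]
t=14-15: P2@Q0 runs 1, rem=3, I/O yield, promote→Q0. Q0=[P2] Q1=[P1,P3] Q2=[]
t=15-16: P2@Q0 runs 1, rem=2, I/O yield, promote→Q0. Q0=[P2] Q1=[P1,P3] Q2=[]
t=16-17: P2@Q0 runs 1, rem=1, I/O yield, promote→Q0. Q0=[P2] Q1=[P1,P3] Q2=[]
t=17-18: P2@Q0 runs 1, rem=0, completes. Q0=[] Q1=[P1,P3] Q2=[]
t=18-20: P1@Q1 runs 2, rem=0, completes. Q0=[] Q1=[P3] Q2=[]
t=20-25: P3@Q1 runs 5, rem=6, quantum used, demote→Q2. Q0=[] Q1=[] Q2=[P3]
t=25-31: P3@Q2 runs 6, rem=0, completes. Q0=[] Q1=[] Q2=[]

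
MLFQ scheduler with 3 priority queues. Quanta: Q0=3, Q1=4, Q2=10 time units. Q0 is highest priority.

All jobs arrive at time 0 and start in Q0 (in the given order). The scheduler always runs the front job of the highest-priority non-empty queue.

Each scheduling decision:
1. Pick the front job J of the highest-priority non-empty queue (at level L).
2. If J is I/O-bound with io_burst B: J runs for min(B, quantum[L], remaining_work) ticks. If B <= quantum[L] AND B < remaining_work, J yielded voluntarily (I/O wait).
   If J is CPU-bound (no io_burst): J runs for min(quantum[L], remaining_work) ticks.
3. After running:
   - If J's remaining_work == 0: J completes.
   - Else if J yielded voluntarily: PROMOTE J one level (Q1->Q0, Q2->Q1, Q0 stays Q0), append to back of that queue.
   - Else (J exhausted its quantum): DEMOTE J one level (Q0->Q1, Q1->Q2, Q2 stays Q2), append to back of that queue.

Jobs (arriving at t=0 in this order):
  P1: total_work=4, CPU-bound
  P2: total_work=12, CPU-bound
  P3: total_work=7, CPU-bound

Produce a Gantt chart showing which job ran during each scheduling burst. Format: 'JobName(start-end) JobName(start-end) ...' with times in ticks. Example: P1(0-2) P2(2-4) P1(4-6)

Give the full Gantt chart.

Answer: P1(0-3) P2(3-6) P3(6-9) P1(9-10) P2(10-14) P3(14-18) P2(18-23)

Derivation:
t=0-3: P1@Q0 runs 3, rem=1, quantum used, demote→Q1. Q0=[P2,P3] Q1=[P1] Q2=[]
t=3-6: P2@Q0 runs 3, rem=9, quantum used, demote→Q1. Q0=[P3] Q1=[P1,P2] Q2=[]
t=6-9: P3@Q0 runs 3, rem=4, quantum used, demote→Q1. Q0=[] Q1=[P1,P2,P3] Q2=[]
t=9-10: P1@Q1 runs 1, rem=0, completes. Q0=[] Q1=[P2,P3] Q2=[]
t=10-14: P2@Q1 runs 4, rem=5, quantum used, demote→Q2. Q0=[] Q1=[P3] Q2=[P2]
t=14-18: P3@Q1 runs 4, rem=0, completes. Q0=[] Q1=[] Q2=[P2]
t=18-23: P2@Q2 runs 5, rem=0, completes. Q0=[] Q1=[] Q2=[]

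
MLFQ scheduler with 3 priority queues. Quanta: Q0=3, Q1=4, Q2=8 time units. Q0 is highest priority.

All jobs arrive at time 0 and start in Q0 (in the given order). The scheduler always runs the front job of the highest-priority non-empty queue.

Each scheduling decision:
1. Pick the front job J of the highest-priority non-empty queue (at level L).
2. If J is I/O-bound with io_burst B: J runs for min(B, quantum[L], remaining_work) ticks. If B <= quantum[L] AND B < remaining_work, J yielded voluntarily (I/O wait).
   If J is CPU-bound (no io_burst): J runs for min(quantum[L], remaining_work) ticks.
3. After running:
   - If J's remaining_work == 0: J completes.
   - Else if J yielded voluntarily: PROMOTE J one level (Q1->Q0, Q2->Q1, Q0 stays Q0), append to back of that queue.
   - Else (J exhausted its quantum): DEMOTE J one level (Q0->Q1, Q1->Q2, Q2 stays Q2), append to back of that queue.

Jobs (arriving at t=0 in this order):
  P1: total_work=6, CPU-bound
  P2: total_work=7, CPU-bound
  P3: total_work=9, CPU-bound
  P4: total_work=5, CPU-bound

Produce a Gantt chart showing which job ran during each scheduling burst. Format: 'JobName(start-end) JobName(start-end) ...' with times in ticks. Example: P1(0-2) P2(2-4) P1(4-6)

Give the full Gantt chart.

t=0-3: P1@Q0 runs 3, rem=3, quantum used, demote→Q1. Q0=[P2,P3,P4] Q1=[P1] Q2=[]
t=3-6: P2@Q0 runs 3, rem=4, quantum used, demote→Q1. Q0=[P3,P4] Q1=[P1,P2] Q2=[]
t=6-9: P3@Q0 runs 3, rem=6, quantum used, demote→Q1. Q0=[P4] Q1=[P1,P2,P3] Q2=[]
t=9-12: P4@Q0 runs 3, rem=2, quantum used, demote→Q1. Q0=[] Q1=[P1,P2,P3,P4] Q2=[]
t=12-15: P1@Q1 runs 3, rem=0, completes. Q0=[] Q1=[P2,P3,P4] Q2=[]
t=15-19: P2@Q1 runs 4, rem=0, completes. Q0=[] Q1=[P3,P4] Q2=[]
t=19-23: P3@Q1 runs 4, rem=2, quantum used, demote→Q2. Q0=[] Q1=[P4] Q2=[P3]
t=23-25: P4@Q1 runs 2, rem=0, completes. Q0=[] Q1=[] Q2=[P3]
t=25-27: P3@Q2 runs 2, rem=0, completes. Q0=[] Q1=[] Q2=[]

Answer: P1(0-3) P2(3-6) P3(6-9) P4(9-12) P1(12-15) P2(15-19) P3(19-23) P4(23-25) P3(25-27)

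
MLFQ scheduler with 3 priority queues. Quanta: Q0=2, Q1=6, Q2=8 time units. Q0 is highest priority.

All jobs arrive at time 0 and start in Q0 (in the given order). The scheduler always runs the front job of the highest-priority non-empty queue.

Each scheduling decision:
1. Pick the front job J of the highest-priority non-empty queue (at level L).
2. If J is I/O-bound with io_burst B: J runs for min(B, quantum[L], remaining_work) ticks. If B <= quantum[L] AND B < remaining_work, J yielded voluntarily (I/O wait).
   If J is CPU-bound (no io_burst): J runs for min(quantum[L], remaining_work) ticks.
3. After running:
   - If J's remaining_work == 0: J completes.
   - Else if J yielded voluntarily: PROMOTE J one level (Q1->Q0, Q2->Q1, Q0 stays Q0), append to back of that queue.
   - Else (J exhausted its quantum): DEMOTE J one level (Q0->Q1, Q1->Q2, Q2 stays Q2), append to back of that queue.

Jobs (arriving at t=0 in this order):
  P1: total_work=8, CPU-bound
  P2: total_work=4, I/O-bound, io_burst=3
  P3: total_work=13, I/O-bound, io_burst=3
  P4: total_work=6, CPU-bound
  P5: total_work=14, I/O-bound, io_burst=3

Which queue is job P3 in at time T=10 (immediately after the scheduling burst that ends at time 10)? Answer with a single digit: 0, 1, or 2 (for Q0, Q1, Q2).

t=0-2: P1@Q0 runs 2, rem=6, quantum used, demote→Q1. Q0=[P2,P3,P4,P5] Q1=[P1] Q2=[]
t=2-4: P2@Q0 runs 2, rem=2, quantum used, demote→Q1. Q0=[P3,P4,P5] Q1=[P1,P2] Q2=[]
t=4-6: P3@Q0 runs 2, rem=11, quantum used, demote→Q1. Q0=[P4,P5] Q1=[P1,P2,P3] Q2=[]
t=6-8: P4@Q0 runs 2, rem=4, quantum used, demote→Q1. Q0=[P5] Q1=[P1,P2,P3,P4] Q2=[]
t=8-10: P5@Q0 runs 2, rem=12, quantum used, demote→Q1. Q0=[] Q1=[P1,P2,P3,P4,P5] Q2=[]
t=10-16: P1@Q1 runs 6, rem=0, completes. Q0=[] Q1=[P2,P3,P4,P5] Q2=[]
t=16-18: P2@Q1 runs 2, rem=0, completes. Q0=[] Q1=[P3,P4,P5] Q2=[]
t=18-21: P3@Q1 runs 3, rem=8, I/O yield, promote→Q0. Q0=[P3] Q1=[P4,P5] Q2=[]
t=21-23: P3@Q0 runs 2, rem=6, quantum used, demote→Q1. Q0=[] Q1=[P4,P5,P3] Q2=[]
t=23-27: P4@Q1 runs 4, rem=0, completes. Q0=[] Q1=[P5,P3] Q2=[]
t=27-30: P5@Q1 runs 3, rem=9, I/O yield, promote→Q0. Q0=[P5] Q1=[P3] Q2=[]
t=30-32: P5@Q0 runs 2, rem=7, quantum used, demote→Q1. Q0=[] Q1=[P3,P5] Q2=[]
t=32-35: P3@Q1 runs 3, rem=3, I/O yield, promote→Q0. Q0=[P3] Q1=[P5] Q2=[]
t=35-37: P3@Q0 runs 2, rem=1, quantum used, demote→Q1. Q0=[] Q1=[P5,P3] Q2=[]
t=37-40: P5@Q1 runs 3, rem=4, I/O yield, promote→Q0. Q0=[P5] Q1=[P3] Q2=[]
t=40-42: P5@Q0 runs 2, rem=2, quantum used, demote→Q1. Q0=[] Q1=[P3,P5] Q2=[]
t=42-43: P3@Q1 runs 1, rem=0, completes. Q0=[] Q1=[P5] Q2=[]
t=43-45: P5@Q1 runs 2, rem=0, completes. Q0=[] Q1=[] Q2=[]

Answer: 1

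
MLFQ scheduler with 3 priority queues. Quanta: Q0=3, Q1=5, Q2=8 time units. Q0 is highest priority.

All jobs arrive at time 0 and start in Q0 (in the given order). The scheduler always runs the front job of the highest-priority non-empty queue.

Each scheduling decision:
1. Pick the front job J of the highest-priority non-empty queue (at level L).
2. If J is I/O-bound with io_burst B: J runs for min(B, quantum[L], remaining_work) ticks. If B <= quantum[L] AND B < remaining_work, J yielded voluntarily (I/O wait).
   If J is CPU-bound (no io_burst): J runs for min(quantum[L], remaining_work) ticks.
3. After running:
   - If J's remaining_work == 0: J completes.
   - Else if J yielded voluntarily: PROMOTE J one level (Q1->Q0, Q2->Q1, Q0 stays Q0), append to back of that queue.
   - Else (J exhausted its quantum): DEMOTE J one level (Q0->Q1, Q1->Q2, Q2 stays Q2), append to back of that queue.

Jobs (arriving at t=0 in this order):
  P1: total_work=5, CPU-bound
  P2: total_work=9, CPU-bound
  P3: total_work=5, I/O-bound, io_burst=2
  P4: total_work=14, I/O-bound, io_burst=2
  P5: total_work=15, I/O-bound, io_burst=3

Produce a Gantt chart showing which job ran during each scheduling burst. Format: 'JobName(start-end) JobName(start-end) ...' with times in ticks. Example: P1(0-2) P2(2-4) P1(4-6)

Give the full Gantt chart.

Answer: P1(0-3) P2(3-6) P3(6-8) P4(8-10) P5(10-13) P3(13-15) P4(15-17) P5(17-20) P3(20-21) P4(21-23) P5(23-26) P4(26-28) P5(28-31) P4(31-33) P5(33-36) P4(36-38) P4(38-40) P1(40-42) P2(42-47) P2(47-48)

Derivation:
t=0-3: P1@Q0 runs 3, rem=2, quantum used, demote→Q1. Q0=[P2,P3,P4,P5] Q1=[P1] Q2=[]
t=3-6: P2@Q0 runs 3, rem=6, quantum used, demote→Q1. Q0=[P3,P4,P5] Q1=[P1,P2] Q2=[]
t=6-8: P3@Q0 runs 2, rem=3, I/O yield, promote→Q0. Q0=[P4,P5,P3] Q1=[P1,P2] Q2=[]
t=8-10: P4@Q0 runs 2, rem=12, I/O yield, promote→Q0. Q0=[P5,P3,P4] Q1=[P1,P2] Q2=[]
t=10-13: P5@Q0 runs 3, rem=12, I/O yield, promote→Q0. Q0=[P3,P4,P5] Q1=[P1,P2] Q2=[]
t=13-15: P3@Q0 runs 2, rem=1, I/O yield, promote→Q0. Q0=[P4,P5,P3] Q1=[P1,P2] Q2=[]
t=15-17: P4@Q0 runs 2, rem=10, I/O yield, promote→Q0. Q0=[P5,P3,P4] Q1=[P1,P2] Q2=[]
t=17-20: P5@Q0 runs 3, rem=9, I/O yield, promote→Q0. Q0=[P3,P4,P5] Q1=[P1,P2] Q2=[]
t=20-21: P3@Q0 runs 1, rem=0, completes. Q0=[P4,P5] Q1=[P1,P2] Q2=[]
t=21-23: P4@Q0 runs 2, rem=8, I/O yield, promote→Q0. Q0=[P5,P4] Q1=[P1,P2] Q2=[]
t=23-26: P5@Q0 runs 3, rem=6, I/O yield, promote→Q0. Q0=[P4,P5] Q1=[P1,P2] Q2=[]
t=26-28: P4@Q0 runs 2, rem=6, I/O yield, promote→Q0. Q0=[P5,P4] Q1=[P1,P2] Q2=[]
t=28-31: P5@Q0 runs 3, rem=3, I/O yield, promote→Q0. Q0=[P4,P5] Q1=[P1,P2] Q2=[]
t=31-33: P4@Q0 runs 2, rem=4, I/O yield, promote→Q0. Q0=[P5,P4] Q1=[P1,P2] Q2=[]
t=33-36: P5@Q0 runs 3, rem=0, completes. Q0=[P4] Q1=[P1,P2] Q2=[]
t=36-38: P4@Q0 runs 2, rem=2, I/O yield, promote→Q0. Q0=[P4] Q1=[P1,P2] Q2=[]
t=38-40: P4@Q0 runs 2, rem=0, completes. Q0=[] Q1=[P1,P2] Q2=[]
t=40-42: P1@Q1 runs 2, rem=0, completes. Q0=[] Q1=[P2] Q2=[]
t=42-47: P2@Q1 runs 5, rem=1, quantum used, demote→Q2. Q0=[] Q1=[] Q2=[P2]
t=47-48: P2@Q2 runs 1, rem=0, completes. Q0=[] Q1=[] Q2=[]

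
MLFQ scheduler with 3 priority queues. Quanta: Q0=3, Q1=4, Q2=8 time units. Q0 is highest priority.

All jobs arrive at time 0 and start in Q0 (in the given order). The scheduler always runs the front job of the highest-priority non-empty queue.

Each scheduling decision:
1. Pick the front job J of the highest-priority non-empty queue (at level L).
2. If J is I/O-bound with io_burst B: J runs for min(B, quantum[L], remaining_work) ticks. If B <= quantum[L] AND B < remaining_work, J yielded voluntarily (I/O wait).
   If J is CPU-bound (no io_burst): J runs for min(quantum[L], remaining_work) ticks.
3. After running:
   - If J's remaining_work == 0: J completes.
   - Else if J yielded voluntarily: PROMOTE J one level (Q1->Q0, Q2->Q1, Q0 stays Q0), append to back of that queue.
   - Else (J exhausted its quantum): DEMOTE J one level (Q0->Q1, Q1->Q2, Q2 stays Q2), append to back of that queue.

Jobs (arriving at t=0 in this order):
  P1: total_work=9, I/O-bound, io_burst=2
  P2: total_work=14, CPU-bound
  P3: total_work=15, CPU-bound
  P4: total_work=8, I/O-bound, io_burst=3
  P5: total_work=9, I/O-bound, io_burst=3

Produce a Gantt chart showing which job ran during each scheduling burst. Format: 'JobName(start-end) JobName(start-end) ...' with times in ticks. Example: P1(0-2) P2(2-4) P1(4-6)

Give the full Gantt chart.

t=0-2: P1@Q0 runs 2, rem=7, I/O yield, promote→Q0. Q0=[P2,P3,P4,P5,P1] Q1=[] Q2=[]
t=2-5: P2@Q0 runs 3, rem=11, quantum used, demote→Q1. Q0=[P3,P4,P5,P1] Q1=[P2] Q2=[]
t=5-8: P3@Q0 runs 3, rem=12, quantum used, demote→Q1. Q0=[P4,P5,P1] Q1=[P2,P3] Q2=[]
t=8-11: P4@Q0 runs 3, rem=5, I/O yield, promote→Q0. Q0=[P5,P1,P4] Q1=[P2,P3] Q2=[]
t=11-14: P5@Q0 runs 3, rem=6, I/O yield, promote→Q0. Q0=[P1,P4,P5] Q1=[P2,P3] Q2=[]
t=14-16: P1@Q0 runs 2, rem=5, I/O yield, promote→Q0. Q0=[P4,P5,P1] Q1=[P2,P3] Q2=[]
t=16-19: P4@Q0 runs 3, rem=2, I/O yield, promote→Q0. Q0=[P5,P1,P4] Q1=[P2,P3] Q2=[]
t=19-22: P5@Q0 runs 3, rem=3, I/O yield, promote→Q0. Q0=[P1,P4,P5] Q1=[P2,P3] Q2=[]
t=22-24: P1@Q0 runs 2, rem=3, I/O yield, promote→Q0. Q0=[P4,P5,P1] Q1=[P2,P3] Q2=[]
t=24-26: P4@Q0 runs 2, rem=0, completes. Q0=[P5,P1] Q1=[P2,P3] Q2=[]
t=26-29: P5@Q0 runs 3, rem=0, completes. Q0=[P1] Q1=[P2,P3] Q2=[]
t=29-31: P1@Q0 runs 2, rem=1, I/O yield, promote→Q0. Q0=[P1] Q1=[P2,P3] Q2=[]
t=31-32: P1@Q0 runs 1, rem=0, completes. Q0=[] Q1=[P2,P3] Q2=[]
t=32-36: P2@Q1 runs 4, rem=7, quantum used, demote→Q2. Q0=[] Q1=[P3] Q2=[P2]
t=36-40: P3@Q1 runs 4, rem=8, quantum used, demote→Q2. Q0=[] Q1=[] Q2=[P2,P3]
t=40-47: P2@Q2 runs 7, rem=0, completes. Q0=[] Q1=[] Q2=[P3]
t=47-55: P3@Q2 runs 8, rem=0, completes. Q0=[] Q1=[] Q2=[]

Answer: P1(0-2) P2(2-5) P3(5-8) P4(8-11) P5(11-14) P1(14-16) P4(16-19) P5(19-22) P1(22-24) P4(24-26) P5(26-29) P1(29-31) P1(31-32) P2(32-36) P3(36-40) P2(40-47) P3(47-55)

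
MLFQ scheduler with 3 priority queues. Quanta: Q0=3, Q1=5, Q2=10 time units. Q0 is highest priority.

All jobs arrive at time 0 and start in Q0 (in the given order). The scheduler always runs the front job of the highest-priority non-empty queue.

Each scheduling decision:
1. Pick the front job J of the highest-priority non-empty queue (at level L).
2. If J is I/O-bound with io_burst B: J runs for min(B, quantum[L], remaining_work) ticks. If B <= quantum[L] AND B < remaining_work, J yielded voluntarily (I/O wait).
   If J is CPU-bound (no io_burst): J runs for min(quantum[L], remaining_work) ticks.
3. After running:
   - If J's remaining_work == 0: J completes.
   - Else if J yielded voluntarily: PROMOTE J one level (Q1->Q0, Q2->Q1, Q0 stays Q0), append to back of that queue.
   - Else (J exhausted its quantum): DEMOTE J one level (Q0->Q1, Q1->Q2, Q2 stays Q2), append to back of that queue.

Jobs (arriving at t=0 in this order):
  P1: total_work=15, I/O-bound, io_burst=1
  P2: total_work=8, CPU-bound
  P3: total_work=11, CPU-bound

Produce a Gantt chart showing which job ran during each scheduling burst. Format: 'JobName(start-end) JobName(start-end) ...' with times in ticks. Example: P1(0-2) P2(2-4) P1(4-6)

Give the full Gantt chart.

Answer: P1(0-1) P2(1-4) P3(4-7) P1(7-8) P1(8-9) P1(9-10) P1(10-11) P1(11-12) P1(12-13) P1(13-14) P1(14-15) P1(15-16) P1(16-17) P1(17-18) P1(18-19) P1(19-20) P1(20-21) P2(21-26) P3(26-31) P3(31-34)

Derivation:
t=0-1: P1@Q0 runs 1, rem=14, I/O yield, promote→Q0. Q0=[P2,P3,P1] Q1=[] Q2=[]
t=1-4: P2@Q0 runs 3, rem=5, quantum used, demote→Q1. Q0=[P3,P1] Q1=[P2] Q2=[]
t=4-7: P3@Q0 runs 3, rem=8, quantum used, demote→Q1. Q0=[P1] Q1=[P2,P3] Q2=[]
t=7-8: P1@Q0 runs 1, rem=13, I/O yield, promote→Q0. Q0=[P1] Q1=[P2,P3] Q2=[]
t=8-9: P1@Q0 runs 1, rem=12, I/O yield, promote→Q0. Q0=[P1] Q1=[P2,P3] Q2=[]
t=9-10: P1@Q0 runs 1, rem=11, I/O yield, promote→Q0. Q0=[P1] Q1=[P2,P3] Q2=[]
t=10-11: P1@Q0 runs 1, rem=10, I/O yield, promote→Q0. Q0=[P1] Q1=[P2,P3] Q2=[]
t=11-12: P1@Q0 runs 1, rem=9, I/O yield, promote→Q0. Q0=[P1] Q1=[P2,P3] Q2=[]
t=12-13: P1@Q0 runs 1, rem=8, I/O yield, promote→Q0. Q0=[P1] Q1=[P2,P3] Q2=[]
t=13-14: P1@Q0 runs 1, rem=7, I/O yield, promote→Q0. Q0=[P1] Q1=[P2,P3] Q2=[]
t=14-15: P1@Q0 runs 1, rem=6, I/O yield, promote→Q0. Q0=[P1] Q1=[P2,P3] Q2=[]
t=15-16: P1@Q0 runs 1, rem=5, I/O yield, promote→Q0. Q0=[P1] Q1=[P2,P3] Q2=[]
t=16-17: P1@Q0 runs 1, rem=4, I/O yield, promote→Q0. Q0=[P1] Q1=[P2,P3] Q2=[]
t=17-18: P1@Q0 runs 1, rem=3, I/O yield, promote→Q0. Q0=[P1] Q1=[P2,P3] Q2=[]
t=18-19: P1@Q0 runs 1, rem=2, I/O yield, promote→Q0. Q0=[P1] Q1=[P2,P3] Q2=[]
t=19-20: P1@Q0 runs 1, rem=1, I/O yield, promote→Q0. Q0=[P1] Q1=[P2,P3] Q2=[]
t=20-21: P1@Q0 runs 1, rem=0, completes. Q0=[] Q1=[P2,P3] Q2=[]
t=21-26: P2@Q1 runs 5, rem=0, completes. Q0=[] Q1=[P3] Q2=[]
t=26-31: P3@Q1 runs 5, rem=3, quantum used, demote→Q2. Q0=[] Q1=[] Q2=[P3]
t=31-34: P3@Q2 runs 3, rem=0, completes. Q0=[] Q1=[] Q2=[]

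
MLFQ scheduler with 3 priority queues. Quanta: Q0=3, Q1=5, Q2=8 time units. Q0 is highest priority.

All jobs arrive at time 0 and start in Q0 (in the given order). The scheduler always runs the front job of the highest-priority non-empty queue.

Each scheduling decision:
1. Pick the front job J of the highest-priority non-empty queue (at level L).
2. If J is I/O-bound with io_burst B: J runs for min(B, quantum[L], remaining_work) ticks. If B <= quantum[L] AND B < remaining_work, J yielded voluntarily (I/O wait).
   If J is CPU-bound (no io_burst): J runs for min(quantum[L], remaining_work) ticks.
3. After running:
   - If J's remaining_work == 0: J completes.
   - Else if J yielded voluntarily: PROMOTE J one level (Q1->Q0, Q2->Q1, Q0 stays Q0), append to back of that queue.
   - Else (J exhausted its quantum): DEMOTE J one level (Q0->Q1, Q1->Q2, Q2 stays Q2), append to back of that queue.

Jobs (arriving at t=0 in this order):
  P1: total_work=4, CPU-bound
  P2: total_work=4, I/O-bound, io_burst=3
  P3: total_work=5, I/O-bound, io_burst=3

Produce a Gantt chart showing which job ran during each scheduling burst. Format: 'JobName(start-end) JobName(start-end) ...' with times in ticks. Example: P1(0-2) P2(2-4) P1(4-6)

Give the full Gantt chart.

t=0-3: P1@Q0 runs 3, rem=1, quantum used, demote→Q1. Q0=[P2,P3] Q1=[P1] Q2=[]
t=3-6: P2@Q0 runs 3, rem=1, I/O yield, promote→Q0. Q0=[P3,P2] Q1=[P1] Q2=[]
t=6-9: P3@Q0 runs 3, rem=2, I/O yield, promote→Q0. Q0=[P2,P3] Q1=[P1] Q2=[]
t=9-10: P2@Q0 runs 1, rem=0, completes. Q0=[P3] Q1=[P1] Q2=[]
t=10-12: P3@Q0 runs 2, rem=0, completes. Q0=[] Q1=[P1] Q2=[]
t=12-13: P1@Q1 runs 1, rem=0, completes. Q0=[] Q1=[] Q2=[]

Answer: P1(0-3) P2(3-6) P3(6-9) P2(9-10) P3(10-12) P1(12-13)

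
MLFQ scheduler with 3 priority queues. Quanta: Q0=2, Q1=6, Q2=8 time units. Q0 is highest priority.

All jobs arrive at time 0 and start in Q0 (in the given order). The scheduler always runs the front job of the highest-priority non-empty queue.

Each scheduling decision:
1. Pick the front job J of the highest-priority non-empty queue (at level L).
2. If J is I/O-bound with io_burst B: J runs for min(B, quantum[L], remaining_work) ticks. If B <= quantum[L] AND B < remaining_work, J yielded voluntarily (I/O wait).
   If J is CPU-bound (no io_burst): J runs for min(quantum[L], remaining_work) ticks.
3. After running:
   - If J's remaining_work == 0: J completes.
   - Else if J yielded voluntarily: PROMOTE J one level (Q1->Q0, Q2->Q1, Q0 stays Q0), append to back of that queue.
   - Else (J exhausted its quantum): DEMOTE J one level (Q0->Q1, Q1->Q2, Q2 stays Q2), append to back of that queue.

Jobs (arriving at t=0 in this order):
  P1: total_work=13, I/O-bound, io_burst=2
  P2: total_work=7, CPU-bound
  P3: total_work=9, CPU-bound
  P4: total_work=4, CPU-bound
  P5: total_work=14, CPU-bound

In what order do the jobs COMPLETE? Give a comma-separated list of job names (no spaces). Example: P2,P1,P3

Answer: P1,P2,P4,P3,P5

Derivation:
t=0-2: P1@Q0 runs 2, rem=11, I/O yield, promote→Q0. Q0=[P2,P3,P4,P5,P1] Q1=[] Q2=[]
t=2-4: P2@Q0 runs 2, rem=5, quantum used, demote→Q1. Q0=[P3,P4,P5,P1] Q1=[P2] Q2=[]
t=4-6: P3@Q0 runs 2, rem=7, quantum used, demote→Q1. Q0=[P4,P5,P1] Q1=[P2,P3] Q2=[]
t=6-8: P4@Q0 runs 2, rem=2, quantum used, demote→Q1. Q0=[P5,P1] Q1=[P2,P3,P4] Q2=[]
t=8-10: P5@Q0 runs 2, rem=12, quantum used, demote→Q1. Q0=[P1] Q1=[P2,P3,P4,P5] Q2=[]
t=10-12: P1@Q0 runs 2, rem=9, I/O yield, promote→Q0. Q0=[P1] Q1=[P2,P3,P4,P5] Q2=[]
t=12-14: P1@Q0 runs 2, rem=7, I/O yield, promote→Q0. Q0=[P1] Q1=[P2,P3,P4,P5] Q2=[]
t=14-16: P1@Q0 runs 2, rem=5, I/O yield, promote→Q0. Q0=[P1] Q1=[P2,P3,P4,P5] Q2=[]
t=16-18: P1@Q0 runs 2, rem=3, I/O yield, promote→Q0. Q0=[P1] Q1=[P2,P3,P4,P5] Q2=[]
t=18-20: P1@Q0 runs 2, rem=1, I/O yield, promote→Q0. Q0=[P1] Q1=[P2,P3,P4,P5] Q2=[]
t=20-21: P1@Q0 runs 1, rem=0, completes. Q0=[] Q1=[P2,P3,P4,P5] Q2=[]
t=21-26: P2@Q1 runs 5, rem=0, completes. Q0=[] Q1=[P3,P4,P5] Q2=[]
t=26-32: P3@Q1 runs 6, rem=1, quantum used, demote→Q2. Q0=[] Q1=[P4,P5] Q2=[P3]
t=32-34: P4@Q1 runs 2, rem=0, completes. Q0=[] Q1=[P5] Q2=[P3]
t=34-40: P5@Q1 runs 6, rem=6, quantum used, demote→Q2. Q0=[] Q1=[] Q2=[P3,P5]
t=40-41: P3@Q2 runs 1, rem=0, completes. Q0=[] Q1=[] Q2=[P5]
t=41-47: P5@Q2 runs 6, rem=0, completes. Q0=[] Q1=[] Q2=[]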